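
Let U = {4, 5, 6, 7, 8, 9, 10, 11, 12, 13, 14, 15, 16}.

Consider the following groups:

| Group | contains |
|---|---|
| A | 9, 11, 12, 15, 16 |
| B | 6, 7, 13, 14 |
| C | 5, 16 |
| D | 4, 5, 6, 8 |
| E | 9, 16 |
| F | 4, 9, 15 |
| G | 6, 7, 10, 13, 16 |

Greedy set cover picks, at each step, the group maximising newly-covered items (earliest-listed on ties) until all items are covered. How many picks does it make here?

Greedy: pick A (covers 5 new) → pick B (covers 4 new) → pick D (covers 3 new) → pick G (covers 1 new). Total picks: 4.

4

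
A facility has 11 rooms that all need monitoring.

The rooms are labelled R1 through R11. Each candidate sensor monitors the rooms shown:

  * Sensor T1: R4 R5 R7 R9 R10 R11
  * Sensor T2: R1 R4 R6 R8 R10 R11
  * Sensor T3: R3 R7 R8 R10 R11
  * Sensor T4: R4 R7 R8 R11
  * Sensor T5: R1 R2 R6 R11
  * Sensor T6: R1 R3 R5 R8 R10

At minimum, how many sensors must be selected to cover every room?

3

T1 and T5 and T6 together: T1 ∪ T5 ∪ T6 = {R1, R2, R3, R4, R5, R6, R7, R8, R9, R10, R11} — every room is covered.
Only T5 contains R2, so T5 is forced; the remaining 7 rooms need at least 2 more sensors (each remaining sensor adds at most 5) — so at least 3 sensors are needed, and 3 is optimal.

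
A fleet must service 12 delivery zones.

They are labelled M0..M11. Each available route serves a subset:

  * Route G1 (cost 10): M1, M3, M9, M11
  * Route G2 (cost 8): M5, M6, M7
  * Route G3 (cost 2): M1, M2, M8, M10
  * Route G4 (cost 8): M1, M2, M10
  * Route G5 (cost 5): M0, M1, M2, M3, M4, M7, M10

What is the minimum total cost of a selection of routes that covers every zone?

25

G1, G2, G3, G5 together cover every zone (G1 ∪ G2 ∪ G3 ∪ G5 = {M0, M1, M2, M3, M4, M5, M6, M7, M8, M9, M10, M11}); total cost 10 + 8 + 2 + 5 = 25.
No covering selection has total cost below 25.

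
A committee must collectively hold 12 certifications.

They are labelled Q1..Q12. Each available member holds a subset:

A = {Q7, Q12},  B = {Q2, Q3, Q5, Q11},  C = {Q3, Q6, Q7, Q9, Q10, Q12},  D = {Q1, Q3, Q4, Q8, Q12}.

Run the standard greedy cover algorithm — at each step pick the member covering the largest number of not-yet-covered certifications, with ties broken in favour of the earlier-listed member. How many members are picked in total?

3

Greedy: pick C (covers 6 new) → pick B (covers 3 new) → pick D (covers 3 new). Total picks: 3.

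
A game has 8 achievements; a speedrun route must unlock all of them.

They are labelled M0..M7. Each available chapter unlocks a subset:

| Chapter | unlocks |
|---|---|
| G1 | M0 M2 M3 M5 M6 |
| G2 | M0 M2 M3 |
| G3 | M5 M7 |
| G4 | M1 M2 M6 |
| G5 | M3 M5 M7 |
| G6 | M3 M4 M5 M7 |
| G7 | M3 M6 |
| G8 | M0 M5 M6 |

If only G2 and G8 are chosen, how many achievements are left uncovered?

3

Union of G2, G8 = {M0, M2, M3, M5, M6}.
Not covered: M1, M4, M7 — 3 achievements.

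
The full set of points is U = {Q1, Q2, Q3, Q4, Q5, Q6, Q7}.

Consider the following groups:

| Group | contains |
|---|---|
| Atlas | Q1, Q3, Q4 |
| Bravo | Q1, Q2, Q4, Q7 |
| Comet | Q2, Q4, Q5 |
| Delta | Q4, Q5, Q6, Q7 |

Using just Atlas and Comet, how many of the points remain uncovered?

Union of Atlas, Comet = {Q1, Q2, Q3, Q4, Q5}.
Not covered: Q6, Q7 — 2 points.

2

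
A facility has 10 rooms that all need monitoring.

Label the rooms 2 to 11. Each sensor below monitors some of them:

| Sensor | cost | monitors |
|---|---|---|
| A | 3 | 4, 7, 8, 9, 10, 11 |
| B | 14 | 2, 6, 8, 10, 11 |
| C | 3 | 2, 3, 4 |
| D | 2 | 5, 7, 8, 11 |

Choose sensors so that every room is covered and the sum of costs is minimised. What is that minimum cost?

A, B, C, D together cover every room (A ∪ B ∪ C ∪ D = {2, 3, 4, 5, 6, 7, 8, 9, 10, 11}); total cost 3 + 14 + 3 + 2 = 22.
No covering selection has total cost below 22.

22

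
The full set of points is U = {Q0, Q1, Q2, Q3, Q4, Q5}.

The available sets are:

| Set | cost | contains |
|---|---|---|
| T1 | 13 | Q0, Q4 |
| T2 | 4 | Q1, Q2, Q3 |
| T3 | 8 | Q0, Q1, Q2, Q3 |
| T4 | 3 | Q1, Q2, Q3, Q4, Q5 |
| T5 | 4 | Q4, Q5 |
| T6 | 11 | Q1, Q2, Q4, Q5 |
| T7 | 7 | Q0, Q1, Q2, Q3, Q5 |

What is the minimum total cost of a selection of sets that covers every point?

10

T4, T7 together cover every point (T4 ∪ T7 = {Q0, Q1, Q2, Q3, Q4, Q5}); total cost 3 + 7 = 10.
No covering selection has total cost below 10.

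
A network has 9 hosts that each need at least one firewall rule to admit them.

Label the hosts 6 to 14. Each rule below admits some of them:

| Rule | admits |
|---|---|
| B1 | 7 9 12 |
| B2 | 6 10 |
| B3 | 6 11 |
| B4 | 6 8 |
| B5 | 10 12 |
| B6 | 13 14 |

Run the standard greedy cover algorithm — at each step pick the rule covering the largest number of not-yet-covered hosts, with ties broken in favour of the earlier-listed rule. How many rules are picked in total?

Greedy: pick B1 (covers 3 new) → pick B2 (covers 2 new) → pick B6 (covers 2 new) → pick B3 (covers 1 new) → pick B4 (covers 1 new). Total picks: 5.

5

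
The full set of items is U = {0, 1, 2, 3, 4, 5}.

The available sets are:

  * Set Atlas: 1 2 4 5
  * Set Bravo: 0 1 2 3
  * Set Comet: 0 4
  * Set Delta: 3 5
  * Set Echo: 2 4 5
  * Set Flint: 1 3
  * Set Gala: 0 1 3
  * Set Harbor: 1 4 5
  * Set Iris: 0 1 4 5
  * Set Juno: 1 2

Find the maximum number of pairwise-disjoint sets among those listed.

3

Comet, Delta, Juno are pairwise disjoint (Comet={0,4}; Delta={3,5}; Juno={1,2}).
Every remaining set overlaps one of these, and no 4 of the listed sets are pairwise disjoint, so 3 is the maximum.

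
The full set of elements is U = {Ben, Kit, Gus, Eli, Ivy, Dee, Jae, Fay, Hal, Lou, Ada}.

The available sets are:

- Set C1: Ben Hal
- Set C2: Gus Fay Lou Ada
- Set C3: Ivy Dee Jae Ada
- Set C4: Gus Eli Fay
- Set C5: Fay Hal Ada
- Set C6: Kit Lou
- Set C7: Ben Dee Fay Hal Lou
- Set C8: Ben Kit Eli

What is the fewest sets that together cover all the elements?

4

C1 and C3 and C4 and C6 together: C1 ∪ C3 ∪ C4 ∪ C6 = {Ben, Kit, Gus, Eli, Ivy, Dee, Jae, Fay, Hal, Lou, Ada} — every element is covered.
No 3 of the 8 sets cover everything (all 56 combinations miss at least one element), so 4 is optimal.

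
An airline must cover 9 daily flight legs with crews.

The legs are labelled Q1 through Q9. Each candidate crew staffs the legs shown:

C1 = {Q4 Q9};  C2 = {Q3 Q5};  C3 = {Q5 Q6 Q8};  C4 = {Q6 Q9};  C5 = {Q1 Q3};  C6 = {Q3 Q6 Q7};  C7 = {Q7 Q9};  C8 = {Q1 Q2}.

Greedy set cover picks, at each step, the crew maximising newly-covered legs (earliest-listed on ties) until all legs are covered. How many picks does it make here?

Greedy: pick C3 (covers 3 new) → pick C1 (covers 2 new) → pick C5 (covers 2 new) → pick C6 (covers 1 new) → pick C8 (covers 1 new). Total picks: 5.
(The true minimum cover uses only 4 crews, so greedy is not optimal here.)

5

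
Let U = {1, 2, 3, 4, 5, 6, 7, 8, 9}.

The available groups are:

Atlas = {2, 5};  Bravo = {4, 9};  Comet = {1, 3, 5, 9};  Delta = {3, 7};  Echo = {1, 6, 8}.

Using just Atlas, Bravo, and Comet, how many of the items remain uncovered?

Union of Atlas, Bravo, Comet = {1, 2, 3, 4, 5, 9}.
Not covered: 6, 7, 8 — 3 items.

3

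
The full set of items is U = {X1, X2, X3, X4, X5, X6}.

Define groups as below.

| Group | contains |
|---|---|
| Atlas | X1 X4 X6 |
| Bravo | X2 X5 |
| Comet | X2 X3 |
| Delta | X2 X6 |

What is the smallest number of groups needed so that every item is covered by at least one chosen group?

3

Atlas, Bravo, and Comet cover everything between them: the union {X1, X2, X3, X4, X5, X6} is all of U.
Only Atlas contains X1, so Atlas is forced; the remaining 3 items need at least 2 more groups (each remaining group adds at most 2) — so at least 3 groups are needed, and 3 is optimal.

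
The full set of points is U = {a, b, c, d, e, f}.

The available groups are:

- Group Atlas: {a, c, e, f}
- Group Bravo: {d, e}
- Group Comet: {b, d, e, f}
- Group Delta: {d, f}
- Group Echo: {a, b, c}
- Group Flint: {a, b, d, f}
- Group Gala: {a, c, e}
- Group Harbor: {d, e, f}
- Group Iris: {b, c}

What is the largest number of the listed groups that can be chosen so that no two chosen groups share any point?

Harbor, Iris are pairwise disjoint (Harbor={d,e,f}; Iris={b,c}).
Every remaining group overlaps one of these, and no 3 of the listed groups are pairwise disjoint, so 2 is the maximum.

2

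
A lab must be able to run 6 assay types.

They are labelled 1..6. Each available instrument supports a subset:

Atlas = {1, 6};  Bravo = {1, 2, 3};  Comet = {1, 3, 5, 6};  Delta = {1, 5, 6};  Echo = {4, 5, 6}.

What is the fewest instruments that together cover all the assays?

Take {Bravo, Echo}. Their union is {1, 2, 3, 4, 5, 6}, which is all 6 assays.
No single instrument has all 6 assays (the largest, Comet, has 4), so 2 is optimal.

2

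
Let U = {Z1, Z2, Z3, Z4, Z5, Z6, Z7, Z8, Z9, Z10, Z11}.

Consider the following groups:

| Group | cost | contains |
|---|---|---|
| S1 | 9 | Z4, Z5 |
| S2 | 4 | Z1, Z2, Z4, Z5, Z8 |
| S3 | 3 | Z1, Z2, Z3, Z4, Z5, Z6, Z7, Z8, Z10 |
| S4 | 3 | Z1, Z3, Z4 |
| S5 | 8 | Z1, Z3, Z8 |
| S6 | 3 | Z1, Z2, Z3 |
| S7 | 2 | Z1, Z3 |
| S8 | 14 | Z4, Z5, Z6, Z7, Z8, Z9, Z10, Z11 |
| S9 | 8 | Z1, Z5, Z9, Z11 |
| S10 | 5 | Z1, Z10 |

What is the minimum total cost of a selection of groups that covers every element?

11

S3, S9 together cover every element (S3 ∪ S9 = {Z1, Z2, Z3, Z4, Z5, Z6, Z7, Z8, Z9, Z10, Z11}); total cost 3 + 8 = 11.
No covering selection has total cost below 11.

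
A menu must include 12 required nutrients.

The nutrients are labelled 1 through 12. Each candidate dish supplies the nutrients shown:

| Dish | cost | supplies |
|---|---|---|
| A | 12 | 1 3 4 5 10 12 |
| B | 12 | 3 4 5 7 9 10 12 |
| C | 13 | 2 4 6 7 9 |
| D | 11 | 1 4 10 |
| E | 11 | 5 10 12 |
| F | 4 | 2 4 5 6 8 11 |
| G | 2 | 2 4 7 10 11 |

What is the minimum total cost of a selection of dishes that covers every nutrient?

B, D, F together cover every nutrient (B ∪ D ∪ F = {1, 2, 3, 4, 5, 6, 7, 8, 9, 10, 11, 12}); total cost 12 + 11 + 4 = 27.
The greedy pick G, F, A, B costs 30; no covering selection beats 27.

27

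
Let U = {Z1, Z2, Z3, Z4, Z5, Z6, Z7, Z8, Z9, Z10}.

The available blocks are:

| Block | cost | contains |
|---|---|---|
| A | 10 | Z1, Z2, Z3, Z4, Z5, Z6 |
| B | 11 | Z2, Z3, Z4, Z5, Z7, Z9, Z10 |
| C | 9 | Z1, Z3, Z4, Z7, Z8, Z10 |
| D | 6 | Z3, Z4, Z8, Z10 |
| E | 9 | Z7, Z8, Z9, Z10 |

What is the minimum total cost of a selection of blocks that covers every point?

19

A, E together cover every point (A ∪ E = {Z1, Z2, Z3, Z4, Z5, Z6, Z7, Z8, Z9, Z10}); total cost 10 + 9 = 19.
The greedy pick C, A, E costs 28; no covering selection beats 19.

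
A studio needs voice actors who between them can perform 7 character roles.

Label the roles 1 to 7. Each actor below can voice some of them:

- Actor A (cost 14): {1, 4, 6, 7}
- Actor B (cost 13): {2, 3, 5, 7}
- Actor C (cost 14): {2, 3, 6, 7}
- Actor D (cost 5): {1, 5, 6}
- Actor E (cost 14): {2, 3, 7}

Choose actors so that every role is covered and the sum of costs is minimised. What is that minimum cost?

A, B together cover every role (A ∪ B = {1, 2, 3, 4, 5, 6, 7}); total cost 14 + 13 = 27.
The greedy pick D, B, A costs 32; no covering selection beats 27.

27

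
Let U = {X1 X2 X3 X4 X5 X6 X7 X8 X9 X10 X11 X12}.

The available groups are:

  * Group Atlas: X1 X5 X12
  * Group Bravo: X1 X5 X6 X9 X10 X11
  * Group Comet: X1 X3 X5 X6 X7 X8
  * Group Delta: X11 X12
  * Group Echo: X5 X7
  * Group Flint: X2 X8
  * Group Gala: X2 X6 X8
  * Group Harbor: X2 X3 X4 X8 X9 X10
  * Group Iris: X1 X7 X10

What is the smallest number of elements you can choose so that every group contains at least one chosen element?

4

H = {X7, X8, X10, X12} meets every group (each contains at least one member of H), and |H| = 4.
No choice of 3 elements meets every group, so 4 is the minimum.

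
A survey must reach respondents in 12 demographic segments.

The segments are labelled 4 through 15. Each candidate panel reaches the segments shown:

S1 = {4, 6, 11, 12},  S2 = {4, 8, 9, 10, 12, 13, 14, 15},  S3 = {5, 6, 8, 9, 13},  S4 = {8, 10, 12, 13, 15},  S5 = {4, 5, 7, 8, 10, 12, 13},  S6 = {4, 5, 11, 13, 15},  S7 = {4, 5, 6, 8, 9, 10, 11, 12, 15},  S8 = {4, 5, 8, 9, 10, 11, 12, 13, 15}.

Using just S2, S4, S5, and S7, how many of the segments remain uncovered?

0

Union of S2, S4, S5, S7 = {4, 5, 6, 7, 8, 9, 10, 11, 12, 13, 14, 15} — that's every segment, so 0 are uncovered.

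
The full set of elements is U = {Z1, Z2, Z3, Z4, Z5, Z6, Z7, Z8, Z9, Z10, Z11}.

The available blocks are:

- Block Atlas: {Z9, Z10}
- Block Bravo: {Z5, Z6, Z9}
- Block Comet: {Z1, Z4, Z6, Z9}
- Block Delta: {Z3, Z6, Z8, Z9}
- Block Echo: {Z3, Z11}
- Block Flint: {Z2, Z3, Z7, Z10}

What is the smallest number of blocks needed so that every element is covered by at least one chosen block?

5

Bravo and Comet and Delta and Echo and Flint together: Bravo ∪ Comet ∪ Delta ∪ Echo ∪ Flint = {Z1, Z2, Z3, Z4, Z5, Z6, Z7, Z8, Z9, Z10, Z11} — every element is covered.
No 4 of the 6 blocks cover everything (all 15 combinations miss at least one element), so 5 is optimal.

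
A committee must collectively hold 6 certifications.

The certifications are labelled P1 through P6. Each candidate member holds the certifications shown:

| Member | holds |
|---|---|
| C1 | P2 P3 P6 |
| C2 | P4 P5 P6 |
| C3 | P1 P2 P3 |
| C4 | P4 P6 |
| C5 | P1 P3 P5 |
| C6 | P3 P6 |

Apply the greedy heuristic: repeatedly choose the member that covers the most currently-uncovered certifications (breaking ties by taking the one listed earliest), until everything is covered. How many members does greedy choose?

Greedy: pick C1 (covers 3 new) → pick C2 (covers 2 new) → pick C3 (covers 1 new). Total picks: 3.
(The true minimum cover uses only 2 members, so greedy is not optimal here.)

3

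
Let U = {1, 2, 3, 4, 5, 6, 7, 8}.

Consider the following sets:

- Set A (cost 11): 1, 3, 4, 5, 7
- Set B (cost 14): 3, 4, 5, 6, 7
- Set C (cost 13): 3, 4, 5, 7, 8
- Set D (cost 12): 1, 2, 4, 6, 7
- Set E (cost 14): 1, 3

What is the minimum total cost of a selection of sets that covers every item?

C, D together cover every item (C ∪ D = {1, 2, 3, 4, 5, 6, 7, 8}); total cost 13 + 12 = 25.
The greedy pick A, D, C costs 36; no covering selection beats 25.

25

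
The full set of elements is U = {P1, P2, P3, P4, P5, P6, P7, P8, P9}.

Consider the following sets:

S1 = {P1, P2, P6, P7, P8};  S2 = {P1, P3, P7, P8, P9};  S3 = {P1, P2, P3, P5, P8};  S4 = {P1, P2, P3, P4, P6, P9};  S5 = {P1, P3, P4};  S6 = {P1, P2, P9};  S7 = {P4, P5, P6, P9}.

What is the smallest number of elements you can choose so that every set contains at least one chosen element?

2

Take H = {P1, P4}. Each listed set contains at least one of these, so H is a hitting set of size 2.
No single element lies in every set, so at least 2 are needed and 2 is optimal.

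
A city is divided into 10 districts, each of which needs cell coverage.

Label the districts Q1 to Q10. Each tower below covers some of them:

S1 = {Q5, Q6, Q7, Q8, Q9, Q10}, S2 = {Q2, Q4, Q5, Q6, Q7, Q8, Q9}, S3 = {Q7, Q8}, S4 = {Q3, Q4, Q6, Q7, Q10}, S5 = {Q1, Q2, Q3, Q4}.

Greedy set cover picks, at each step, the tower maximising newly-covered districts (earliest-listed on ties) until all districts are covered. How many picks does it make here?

Greedy: pick S2 (covers 7 new) → pick S4 (covers 2 new) → pick S5 (covers 1 new). Total picks: 3.
(The true minimum cover uses only 2 towers, so greedy is not optimal here.)

3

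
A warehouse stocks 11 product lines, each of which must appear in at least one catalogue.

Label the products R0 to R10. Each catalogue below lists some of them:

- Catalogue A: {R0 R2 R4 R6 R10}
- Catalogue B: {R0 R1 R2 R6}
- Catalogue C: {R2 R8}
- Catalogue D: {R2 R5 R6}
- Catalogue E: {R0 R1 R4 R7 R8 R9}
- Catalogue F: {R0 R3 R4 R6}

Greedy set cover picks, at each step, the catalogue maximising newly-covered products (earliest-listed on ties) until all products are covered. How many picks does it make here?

Greedy: pick E (covers 6 new) → pick A (covers 3 new) → pick D (covers 1 new) → pick F (covers 1 new). Total picks: 4.

4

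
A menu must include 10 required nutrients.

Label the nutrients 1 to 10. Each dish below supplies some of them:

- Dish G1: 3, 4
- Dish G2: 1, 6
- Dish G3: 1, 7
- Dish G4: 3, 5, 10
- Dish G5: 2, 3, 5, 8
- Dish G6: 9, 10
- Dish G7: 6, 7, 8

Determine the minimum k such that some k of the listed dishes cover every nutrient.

Take {G1, G2, G5, G6, G7}. Their union is {1, 2, 3, 4, 5, 6, 7, 8, 9, 10}, which is all 10 nutrients.
No 4 of the 7 dishes cover everything (all 35 combinations miss at least one nutrient), so 5 is optimal.

5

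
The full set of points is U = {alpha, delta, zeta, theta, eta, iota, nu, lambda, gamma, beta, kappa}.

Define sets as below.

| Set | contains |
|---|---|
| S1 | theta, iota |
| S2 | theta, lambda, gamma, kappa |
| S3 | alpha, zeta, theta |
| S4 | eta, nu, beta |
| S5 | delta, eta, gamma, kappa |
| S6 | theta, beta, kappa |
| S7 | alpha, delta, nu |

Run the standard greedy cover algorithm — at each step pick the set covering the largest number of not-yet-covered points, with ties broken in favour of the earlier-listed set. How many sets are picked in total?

Greedy: pick S2 (covers 4 new) → pick S4 (covers 3 new) → pick S3 (covers 2 new) → pick S1 (covers 1 new) → pick S5 (covers 1 new). Total picks: 5.

5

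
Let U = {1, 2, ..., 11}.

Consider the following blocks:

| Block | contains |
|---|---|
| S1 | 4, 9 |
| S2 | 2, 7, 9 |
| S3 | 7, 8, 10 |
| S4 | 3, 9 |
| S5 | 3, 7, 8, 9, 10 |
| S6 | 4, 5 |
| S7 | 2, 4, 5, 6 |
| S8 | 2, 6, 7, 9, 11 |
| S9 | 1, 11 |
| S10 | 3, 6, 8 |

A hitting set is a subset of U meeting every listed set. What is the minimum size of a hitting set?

The 4 elements {5, 8, 9, 11} hit every block.
The blocks S3, S4, S6, S9 are pairwise disjoint, so any hitting set needs a separate element for each — at least 4. Hence 4 is optimal.

4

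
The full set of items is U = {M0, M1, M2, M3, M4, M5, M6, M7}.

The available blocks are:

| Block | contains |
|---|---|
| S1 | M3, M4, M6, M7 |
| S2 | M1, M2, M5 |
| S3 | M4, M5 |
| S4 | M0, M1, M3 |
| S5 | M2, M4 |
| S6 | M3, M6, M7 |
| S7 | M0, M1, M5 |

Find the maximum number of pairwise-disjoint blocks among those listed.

3

S5, S6, S7 are pairwise disjoint (S5={M2,M4}; S6={M3,M6,M7}; S7={M0,M1,M5}).
Every remaining block overlaps one of these, and no 4 of the listed blocks are pairwise disjoint, so 3 is the maximum.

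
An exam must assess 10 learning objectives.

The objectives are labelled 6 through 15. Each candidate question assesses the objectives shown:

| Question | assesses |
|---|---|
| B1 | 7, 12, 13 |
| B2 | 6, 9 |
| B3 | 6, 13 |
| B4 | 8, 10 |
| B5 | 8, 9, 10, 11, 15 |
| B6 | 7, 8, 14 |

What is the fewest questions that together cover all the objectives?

4

Take {B1, B2, B5, B6}. Their union is {6, 7, 8, 9, 10, 11, 12, 13, 14, 15}, which is all 10 objectives.
No 3 of the 6 questions cover everything (all 20 combinations miss at least one objective), so 4 is optimal.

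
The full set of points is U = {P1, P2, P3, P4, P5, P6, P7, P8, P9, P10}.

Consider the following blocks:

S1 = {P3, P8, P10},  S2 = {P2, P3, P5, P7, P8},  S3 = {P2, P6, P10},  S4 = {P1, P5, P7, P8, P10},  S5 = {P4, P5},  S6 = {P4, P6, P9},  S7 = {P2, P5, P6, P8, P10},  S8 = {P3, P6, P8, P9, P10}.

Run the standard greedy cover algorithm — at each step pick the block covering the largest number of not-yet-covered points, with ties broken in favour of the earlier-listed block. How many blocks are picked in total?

3

Greedy: pick S2 (covers 5 new) → pick S6 (covers 3 new) → pick S4 (covers 2 new). Total picks: 3.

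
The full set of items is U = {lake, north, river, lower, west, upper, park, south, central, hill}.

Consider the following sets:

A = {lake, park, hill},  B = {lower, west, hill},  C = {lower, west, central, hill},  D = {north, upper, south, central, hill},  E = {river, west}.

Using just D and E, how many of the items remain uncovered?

3

Union of D, E = {north, river, west, upper, south, central, hill}.
Not covered: lake, lower, park — 3 items.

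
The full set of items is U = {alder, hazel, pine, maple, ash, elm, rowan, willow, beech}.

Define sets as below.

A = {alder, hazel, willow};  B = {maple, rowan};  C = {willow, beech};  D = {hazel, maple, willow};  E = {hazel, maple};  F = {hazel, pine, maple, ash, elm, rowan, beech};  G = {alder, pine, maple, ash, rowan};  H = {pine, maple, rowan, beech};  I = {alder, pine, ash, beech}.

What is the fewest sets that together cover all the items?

2

A and F cover everything between them: the union {alder, hazel, pine, maple, ash, elm, rowan, willow, beech} is all of U.
No single set has all 9 items (the largest, F, has 7), so 2 is optimal.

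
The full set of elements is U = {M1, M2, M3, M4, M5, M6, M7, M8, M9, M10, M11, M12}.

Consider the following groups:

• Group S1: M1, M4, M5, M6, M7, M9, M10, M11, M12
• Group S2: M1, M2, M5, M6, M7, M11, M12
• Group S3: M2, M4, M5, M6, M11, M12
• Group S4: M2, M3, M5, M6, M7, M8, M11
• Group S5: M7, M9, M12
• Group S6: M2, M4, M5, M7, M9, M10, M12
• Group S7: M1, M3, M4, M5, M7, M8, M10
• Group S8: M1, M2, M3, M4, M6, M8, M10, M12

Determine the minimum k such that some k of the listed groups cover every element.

S1 and S4 cover everything between them: the union {M1, M2, M3, M4, M5, M6, M7, M8, M9, M10, M11, M12} is all of U.
No single group has all 12 elements (the largest, S1, has 9), so 2 is optimal.

2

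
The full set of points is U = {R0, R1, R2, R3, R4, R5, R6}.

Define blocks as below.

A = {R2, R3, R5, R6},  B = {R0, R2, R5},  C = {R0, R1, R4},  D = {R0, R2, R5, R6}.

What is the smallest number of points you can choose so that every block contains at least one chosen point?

Take H = {R0, R6}. Each listed block contains at least one of these, so H is a hitting set of size 2.
The blocks A, C are pairwise disjoint, so any hitting set needs a separate point for each — at least 2. Hence 2 is optimal.

2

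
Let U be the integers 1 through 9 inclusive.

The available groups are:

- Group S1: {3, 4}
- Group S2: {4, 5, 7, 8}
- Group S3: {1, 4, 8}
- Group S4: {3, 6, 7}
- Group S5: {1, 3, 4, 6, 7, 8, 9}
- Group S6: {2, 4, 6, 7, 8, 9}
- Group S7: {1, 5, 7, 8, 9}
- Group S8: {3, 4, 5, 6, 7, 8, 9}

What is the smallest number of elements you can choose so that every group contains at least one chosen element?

2

H = {4, 7} meets every group (each contains at least one member of H), and |H| = 2.
The groups S1, S7 are pairwise disjoint, so any hitting set needs a separate element for each — at least 2. Hence 2 is optimal.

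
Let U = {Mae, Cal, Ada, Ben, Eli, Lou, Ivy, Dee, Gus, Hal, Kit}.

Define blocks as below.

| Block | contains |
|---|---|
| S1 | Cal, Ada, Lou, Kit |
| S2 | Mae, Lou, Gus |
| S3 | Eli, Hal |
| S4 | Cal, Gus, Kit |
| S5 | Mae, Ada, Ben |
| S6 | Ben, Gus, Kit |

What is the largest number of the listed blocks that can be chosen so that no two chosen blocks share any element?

3

S3, S4, S5 are pairwise disjoint (S3={Eli,Hal}; S4={Cal,Gus,Kit}; S5={Mae,Ada,Ben}).
Every remaining block overlaps one of these, and no 4 of the listed blocks are pairwise disjoint, so 3 is the maximum.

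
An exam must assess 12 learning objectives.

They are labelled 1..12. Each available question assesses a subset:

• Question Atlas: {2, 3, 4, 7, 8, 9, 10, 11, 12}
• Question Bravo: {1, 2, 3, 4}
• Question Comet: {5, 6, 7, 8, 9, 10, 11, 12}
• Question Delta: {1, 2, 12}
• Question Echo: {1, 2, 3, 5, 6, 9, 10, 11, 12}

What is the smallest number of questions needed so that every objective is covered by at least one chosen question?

Take {Bravo, Comet}. Their union is {1, 2, 3, 4, 5, 6, 7, 8, 9, 10, 11, 12}, which is all 12 objectives.
No single question has all 12 objectives (the largest, Atlas, has 9), so 2 is optimal.

2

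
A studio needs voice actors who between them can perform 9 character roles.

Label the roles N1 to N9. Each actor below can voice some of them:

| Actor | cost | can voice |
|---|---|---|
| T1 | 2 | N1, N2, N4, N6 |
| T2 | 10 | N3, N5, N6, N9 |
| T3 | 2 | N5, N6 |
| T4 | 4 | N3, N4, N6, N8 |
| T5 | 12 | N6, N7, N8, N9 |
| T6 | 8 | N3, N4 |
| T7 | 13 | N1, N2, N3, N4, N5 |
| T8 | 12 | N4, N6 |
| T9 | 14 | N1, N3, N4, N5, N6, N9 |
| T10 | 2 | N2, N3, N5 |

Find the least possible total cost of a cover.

T1, T5, T10 together cover every role (T1 ∪ T5 ∪ T10 = {N1, N2, N3, N4, N5, N6, N7, N8, N9}); total cost 2 + 12 + 2 = 16.
The greedy pick T1, T10, T4, T5 costs 20; no covering selection beats 16.

16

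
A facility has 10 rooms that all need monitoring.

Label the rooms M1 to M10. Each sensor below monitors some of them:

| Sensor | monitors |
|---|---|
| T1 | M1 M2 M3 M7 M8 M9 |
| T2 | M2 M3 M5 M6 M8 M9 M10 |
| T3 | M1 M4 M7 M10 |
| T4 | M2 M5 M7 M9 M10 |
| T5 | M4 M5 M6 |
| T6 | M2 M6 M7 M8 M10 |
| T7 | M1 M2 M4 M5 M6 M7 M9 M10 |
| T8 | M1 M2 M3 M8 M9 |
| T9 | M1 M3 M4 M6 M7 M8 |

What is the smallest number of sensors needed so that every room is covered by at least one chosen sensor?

T1 and T7 together: T1 ∪ T7 = {M1, M2, M3, M4, M5, M6, M7, M8, M9, M10} — every room is covered.
No single sensor has all 10 rooms (the largest, T7, has 8), so 2 is optimal.

2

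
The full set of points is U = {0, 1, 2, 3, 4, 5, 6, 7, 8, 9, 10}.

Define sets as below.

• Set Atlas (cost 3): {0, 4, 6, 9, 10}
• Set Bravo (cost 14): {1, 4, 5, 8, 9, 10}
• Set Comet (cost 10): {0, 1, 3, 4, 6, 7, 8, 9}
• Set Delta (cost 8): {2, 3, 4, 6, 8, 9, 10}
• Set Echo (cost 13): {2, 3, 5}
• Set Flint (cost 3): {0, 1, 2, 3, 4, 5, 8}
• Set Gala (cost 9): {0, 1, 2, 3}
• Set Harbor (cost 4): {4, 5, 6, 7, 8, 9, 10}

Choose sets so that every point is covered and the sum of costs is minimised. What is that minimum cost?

Flint, Harbor together cover every point (Flint ∪ Harbor = {0, 1, 2, 3, 4, 5, 6, 7, 8, 9, 10}); total cost 3 + 4 = 7.
The greedy pick Flint, Atlas, Harbor costs 10; no covering selection beats 7.

7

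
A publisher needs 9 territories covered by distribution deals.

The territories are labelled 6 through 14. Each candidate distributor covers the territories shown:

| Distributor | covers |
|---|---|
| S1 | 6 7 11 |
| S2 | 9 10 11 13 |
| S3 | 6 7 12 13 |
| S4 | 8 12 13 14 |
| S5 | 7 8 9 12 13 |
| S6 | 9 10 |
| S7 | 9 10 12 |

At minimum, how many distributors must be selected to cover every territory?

3

S2 and S3 and S4 together: S2 ∪ S3 ∪ S4 = {6, 7, 8, 9, 10, 11, 12, 13, 14} — every territory is covered.
Only S4 contains 14, so S4 is forced; the remaining 5 territories need at least 2 more distributors (each remaining distributor adds at most 3) — so at least 3 distributors are needed, and 3 is optimal.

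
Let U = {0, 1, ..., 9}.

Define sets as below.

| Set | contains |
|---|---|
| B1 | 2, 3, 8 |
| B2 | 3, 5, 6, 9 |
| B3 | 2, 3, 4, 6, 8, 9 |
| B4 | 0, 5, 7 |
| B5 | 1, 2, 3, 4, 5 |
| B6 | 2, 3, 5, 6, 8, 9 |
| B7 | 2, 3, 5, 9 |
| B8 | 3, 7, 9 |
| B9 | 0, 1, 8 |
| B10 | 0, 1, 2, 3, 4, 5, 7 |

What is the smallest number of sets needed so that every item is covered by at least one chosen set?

2

B6 and B10 together: B6 ∪ B10 = {0, 1, 2, 3, 4, 5, 6, 7, 8, 9} — every item is covered.
No single set has all 10 items (the largest, B10, has 7), so 2 is optimal.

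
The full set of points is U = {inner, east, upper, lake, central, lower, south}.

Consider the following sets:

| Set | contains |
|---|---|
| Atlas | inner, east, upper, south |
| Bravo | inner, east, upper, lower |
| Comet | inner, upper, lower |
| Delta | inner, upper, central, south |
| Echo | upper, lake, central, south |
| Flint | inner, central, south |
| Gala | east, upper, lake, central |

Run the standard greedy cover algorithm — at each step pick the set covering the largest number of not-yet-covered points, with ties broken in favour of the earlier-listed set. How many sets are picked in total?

3

Greedy: pick Atlas (covers 4 new) → pick Echo (covers 2 new) → pick Bravo (covers 1 new). Total picks: 3.
(The true minimum cover uses only 2 sets, so greedy is not optimal here.)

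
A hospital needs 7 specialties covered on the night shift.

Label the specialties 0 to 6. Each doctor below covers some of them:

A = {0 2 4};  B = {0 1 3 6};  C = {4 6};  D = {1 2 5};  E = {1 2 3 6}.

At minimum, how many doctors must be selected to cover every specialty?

3

A and B and D together: A ∪ B ∪ D = {0, 1, 2, 3, 4, 5, 6} — every specialty is covered.
Only D contains 5, so D is forced; the remaining 4 specialties need at least 2 more doctors (each remaining doctor adds at most 3) — so at least 3 doctors are needed, and 3 is optimal.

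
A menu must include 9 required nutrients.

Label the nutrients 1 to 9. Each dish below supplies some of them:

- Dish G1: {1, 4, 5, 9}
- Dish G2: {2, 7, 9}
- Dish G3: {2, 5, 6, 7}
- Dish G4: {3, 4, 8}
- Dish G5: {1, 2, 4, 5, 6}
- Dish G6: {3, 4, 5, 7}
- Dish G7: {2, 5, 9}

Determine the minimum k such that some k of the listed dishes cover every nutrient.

3

G1 and G3 and G4 together: G1 ∪ G3 ∪ G4 = {1, 2, 3, 4, 5, 6, 7, 8, 9} — every nutrient is covered.
Only G4 contains 8, so G4 is forced; the remaining 6 nutrients need at least 2 more dishes (each remaining dish adds at most 4) — so at least 3 dishes are needed, and 3 is optimal.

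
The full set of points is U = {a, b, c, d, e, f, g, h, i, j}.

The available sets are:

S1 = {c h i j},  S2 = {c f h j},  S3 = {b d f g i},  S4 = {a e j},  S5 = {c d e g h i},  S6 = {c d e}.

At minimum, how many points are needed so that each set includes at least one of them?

T = {d, j} meets every set (each contains at least one member of T), and |T| = 2.
The sets S3, S4 are pairwise disjoint, so any hitting set needs a separate point for each — at least 2. Hence 2 is optimal.

2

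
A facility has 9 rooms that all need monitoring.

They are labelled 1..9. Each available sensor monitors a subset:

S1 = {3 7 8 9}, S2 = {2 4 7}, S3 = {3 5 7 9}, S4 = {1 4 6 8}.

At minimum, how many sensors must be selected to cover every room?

Take {S2, S3, S4}. Their union is {1, 2, 3, 4, 5, 6, 7, 8, 9}, which is all 9 rooms.
Each sensor has at most 4 rooms, and 2·4 = 8 < 9 — so at least 3 sensors are needed, and 3 is optimal.

3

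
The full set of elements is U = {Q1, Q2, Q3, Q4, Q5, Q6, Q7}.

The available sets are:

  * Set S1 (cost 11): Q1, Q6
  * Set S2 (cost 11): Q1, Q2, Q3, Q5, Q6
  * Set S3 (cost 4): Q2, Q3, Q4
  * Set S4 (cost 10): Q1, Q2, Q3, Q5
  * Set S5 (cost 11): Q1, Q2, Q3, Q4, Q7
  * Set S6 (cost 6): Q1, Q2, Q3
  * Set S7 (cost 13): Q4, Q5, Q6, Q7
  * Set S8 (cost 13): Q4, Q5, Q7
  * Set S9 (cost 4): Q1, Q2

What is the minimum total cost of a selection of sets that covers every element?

S6, S7 together cover every element (S6 ∪ S7 = {Q1, Q2, Q3, Q4, Q5, Q6, Q7}); total cost 6 + 13 = 19.
The greedy pick S3, S2, S5 costs 26; no covering selection beats 19.

19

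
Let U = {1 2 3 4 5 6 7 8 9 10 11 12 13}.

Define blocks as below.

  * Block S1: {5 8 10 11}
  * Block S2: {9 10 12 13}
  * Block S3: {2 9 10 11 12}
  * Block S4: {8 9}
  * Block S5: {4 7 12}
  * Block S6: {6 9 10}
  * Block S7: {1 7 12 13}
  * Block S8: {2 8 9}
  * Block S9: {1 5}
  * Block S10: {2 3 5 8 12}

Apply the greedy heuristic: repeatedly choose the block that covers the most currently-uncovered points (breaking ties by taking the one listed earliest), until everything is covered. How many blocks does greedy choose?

5

Greedy: pick S3 (covers 5 new) → pick S7 (covers 3 new) → pick S10 (covers 3 new) → pick S5 (covers 1 new) → pick S6 (covers 1 new). Total picks: 5.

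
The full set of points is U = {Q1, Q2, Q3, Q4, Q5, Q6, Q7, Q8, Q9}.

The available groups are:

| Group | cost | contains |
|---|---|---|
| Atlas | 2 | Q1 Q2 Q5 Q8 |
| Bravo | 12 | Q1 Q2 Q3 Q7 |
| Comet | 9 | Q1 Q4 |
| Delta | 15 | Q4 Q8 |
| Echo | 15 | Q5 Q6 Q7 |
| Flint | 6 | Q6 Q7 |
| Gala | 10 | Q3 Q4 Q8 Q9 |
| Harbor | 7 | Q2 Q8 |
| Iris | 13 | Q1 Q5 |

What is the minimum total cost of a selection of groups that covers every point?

Atlas, Flint, Gala together cover every point (Atlas ∪ Flint ∪ Gala = {Q1, Q2, Q3, Q4, Q5, Q6, Q7, Q8, Q9}); total cost 2 + 6 + 10 = 18.
No covering selection has total cost below 18.

18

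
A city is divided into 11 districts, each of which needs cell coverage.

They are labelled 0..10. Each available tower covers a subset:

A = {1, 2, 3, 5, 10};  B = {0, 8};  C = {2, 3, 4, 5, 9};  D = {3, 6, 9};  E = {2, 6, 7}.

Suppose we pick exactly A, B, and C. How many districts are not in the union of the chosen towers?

Union of A, B, C = {0, 1, 2, 3, 4, 5, 8, 9, 10}.
Not covered: 6, 7 — 2 districts.

2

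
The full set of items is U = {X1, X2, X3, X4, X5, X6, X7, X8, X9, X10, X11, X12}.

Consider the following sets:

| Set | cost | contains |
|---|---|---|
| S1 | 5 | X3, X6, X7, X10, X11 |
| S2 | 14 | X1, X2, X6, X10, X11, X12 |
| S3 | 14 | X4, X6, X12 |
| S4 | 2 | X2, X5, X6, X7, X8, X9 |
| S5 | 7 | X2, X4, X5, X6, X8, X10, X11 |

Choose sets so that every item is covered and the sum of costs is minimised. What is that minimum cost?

S1, S2, S4, S5 together cover every item (S1 ∪ S2 ∪ S4 ∪ S5 = {X1, X2, X3, X4, X5, X6, X7, X8, X9, X10, X11, X12}); total cost 5 + 14 + 2 + 7 = 28.
No covering selection has total cost below 28.

28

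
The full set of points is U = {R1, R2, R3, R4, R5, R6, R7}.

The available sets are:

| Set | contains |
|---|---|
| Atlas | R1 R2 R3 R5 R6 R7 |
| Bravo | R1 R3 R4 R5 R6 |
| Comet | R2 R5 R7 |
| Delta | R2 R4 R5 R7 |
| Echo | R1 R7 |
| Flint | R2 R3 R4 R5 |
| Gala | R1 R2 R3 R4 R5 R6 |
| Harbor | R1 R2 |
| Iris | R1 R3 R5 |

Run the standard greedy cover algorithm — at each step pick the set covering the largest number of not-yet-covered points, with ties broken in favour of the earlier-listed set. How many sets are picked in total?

Greedy: pick Atlas (covers 6 new) → pick Bravo (covers 1 new). Total picks: 2.

2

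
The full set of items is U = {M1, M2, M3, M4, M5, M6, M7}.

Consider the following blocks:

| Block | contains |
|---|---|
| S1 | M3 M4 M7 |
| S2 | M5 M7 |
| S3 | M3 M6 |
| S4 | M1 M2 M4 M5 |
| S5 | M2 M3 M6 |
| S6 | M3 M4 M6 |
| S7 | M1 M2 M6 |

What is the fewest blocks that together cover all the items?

3

Take {S1, S2, S7}. Their union is {M1, M2, M3, M4, M5, M6, M7}, which is all 7 items.
No 2 of the 7 blocks cover everything (all 21 combinations miss at least one item), so 3 is optimal.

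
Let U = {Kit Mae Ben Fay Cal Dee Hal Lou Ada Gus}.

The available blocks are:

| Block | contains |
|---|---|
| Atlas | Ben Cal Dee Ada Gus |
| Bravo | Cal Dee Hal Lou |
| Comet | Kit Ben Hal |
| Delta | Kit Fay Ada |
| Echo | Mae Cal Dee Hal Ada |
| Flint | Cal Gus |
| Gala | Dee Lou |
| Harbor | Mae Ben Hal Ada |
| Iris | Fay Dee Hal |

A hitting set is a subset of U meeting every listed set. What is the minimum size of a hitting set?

The 4 elements {Ben, Dee, Ada, Gus} hit every block.
No choice of 3 elements meets every block, so 4 is the minimum.

4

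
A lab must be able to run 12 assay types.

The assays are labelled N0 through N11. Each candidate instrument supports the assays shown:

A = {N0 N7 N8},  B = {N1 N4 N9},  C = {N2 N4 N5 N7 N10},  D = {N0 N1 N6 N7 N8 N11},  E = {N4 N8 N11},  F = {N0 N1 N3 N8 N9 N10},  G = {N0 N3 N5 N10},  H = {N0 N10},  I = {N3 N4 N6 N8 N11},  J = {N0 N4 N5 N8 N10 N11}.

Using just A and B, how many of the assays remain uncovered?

Union of A, B = {N0, N1, N4, N7, N8, N9}.
Not covered: N2, N3, N5, N6, N10, N11 — 6 assays.

6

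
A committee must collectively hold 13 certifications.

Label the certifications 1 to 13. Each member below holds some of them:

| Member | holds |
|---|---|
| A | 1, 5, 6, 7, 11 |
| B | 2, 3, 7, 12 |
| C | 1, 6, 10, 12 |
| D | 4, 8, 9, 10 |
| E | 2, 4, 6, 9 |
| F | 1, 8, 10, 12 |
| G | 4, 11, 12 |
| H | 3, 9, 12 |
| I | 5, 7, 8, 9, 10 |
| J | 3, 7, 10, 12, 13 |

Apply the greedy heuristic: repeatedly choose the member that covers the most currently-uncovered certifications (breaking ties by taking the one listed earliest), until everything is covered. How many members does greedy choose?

4

Greedy: pick A (covers 5 new) → pick D (covers 4 new) → pick B (covers 3 new) → pick J (covers 1 new). Total picks: 4.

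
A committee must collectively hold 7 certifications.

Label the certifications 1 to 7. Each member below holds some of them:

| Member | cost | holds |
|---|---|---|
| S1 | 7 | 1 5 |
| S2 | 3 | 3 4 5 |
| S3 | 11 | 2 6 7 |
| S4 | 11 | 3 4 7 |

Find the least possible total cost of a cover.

21

S1, S2, S3 together cover every certification (S1 ∪ S2 ∪ S3 = {1, 2, 3, 4, 5, 6, 7}); total cost 7 + 3 + 11 = 21.
No covering selection has total cost below 21.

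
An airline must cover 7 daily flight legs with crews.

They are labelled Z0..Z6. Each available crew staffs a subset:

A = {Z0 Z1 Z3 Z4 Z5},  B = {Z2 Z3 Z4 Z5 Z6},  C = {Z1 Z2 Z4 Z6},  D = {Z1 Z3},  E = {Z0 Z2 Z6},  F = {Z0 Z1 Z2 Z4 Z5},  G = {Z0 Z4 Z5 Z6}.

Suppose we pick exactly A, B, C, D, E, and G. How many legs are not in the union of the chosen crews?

0

Union of A, B, C, D, E, G = {Z0, Z1, Z2, Z3, Z4, Z5, Z6} — that's every leg, so 0 are uncovered.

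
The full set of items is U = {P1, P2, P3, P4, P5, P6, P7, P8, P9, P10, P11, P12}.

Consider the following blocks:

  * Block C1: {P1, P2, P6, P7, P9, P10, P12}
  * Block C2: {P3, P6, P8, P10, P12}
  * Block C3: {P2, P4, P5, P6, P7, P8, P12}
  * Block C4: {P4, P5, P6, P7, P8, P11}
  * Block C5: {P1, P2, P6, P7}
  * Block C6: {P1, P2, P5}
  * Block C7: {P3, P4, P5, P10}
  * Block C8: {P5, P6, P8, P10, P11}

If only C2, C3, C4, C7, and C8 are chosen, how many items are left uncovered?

Union of C2, C3, C4, C7, C8 = {P2, P3, P4, P5, P6, P7, P8, P10, P11, P12}.
Not covered: P1, P9 — 2 items.

2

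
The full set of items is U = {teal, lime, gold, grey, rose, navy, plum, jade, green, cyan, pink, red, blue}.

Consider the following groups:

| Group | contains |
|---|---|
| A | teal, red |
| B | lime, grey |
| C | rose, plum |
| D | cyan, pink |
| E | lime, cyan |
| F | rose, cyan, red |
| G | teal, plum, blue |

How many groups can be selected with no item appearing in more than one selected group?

4

A, B, C, D are pairwise disjoint (A={teal,red}; B={lime,grey}; C={rose,plum}; D={cyan,pink}).
Every remaining group overlaps one of these, and no 5 of the listed groups are pairwise disjoint, so 4 is the maximum.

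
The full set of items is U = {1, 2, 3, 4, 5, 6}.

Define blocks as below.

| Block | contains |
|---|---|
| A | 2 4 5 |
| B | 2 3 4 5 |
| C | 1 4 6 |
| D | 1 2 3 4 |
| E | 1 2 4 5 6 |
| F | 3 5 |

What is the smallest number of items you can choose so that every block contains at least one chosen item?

The 2 items {3, 4} hit every block.
The blocks C, F are pairwise disjoint, so any hitting set needs a separate item for each — at least 2. Hence 2 is optimal.

2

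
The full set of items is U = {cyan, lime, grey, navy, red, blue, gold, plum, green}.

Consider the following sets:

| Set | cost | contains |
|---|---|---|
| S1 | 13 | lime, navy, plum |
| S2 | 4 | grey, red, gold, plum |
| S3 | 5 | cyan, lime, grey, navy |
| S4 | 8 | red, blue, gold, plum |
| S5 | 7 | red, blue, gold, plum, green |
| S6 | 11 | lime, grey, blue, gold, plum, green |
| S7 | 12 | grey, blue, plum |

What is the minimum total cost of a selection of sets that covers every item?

12

S3, S5 together cover every item (S3 ∪ S5 = {cyan, lime, grey, navy, red, blue, gold, plum, green}); total cost 5 + 7 = 12.
The greedy pick S2, S3, S5 costs 16; no covering selection beats 12.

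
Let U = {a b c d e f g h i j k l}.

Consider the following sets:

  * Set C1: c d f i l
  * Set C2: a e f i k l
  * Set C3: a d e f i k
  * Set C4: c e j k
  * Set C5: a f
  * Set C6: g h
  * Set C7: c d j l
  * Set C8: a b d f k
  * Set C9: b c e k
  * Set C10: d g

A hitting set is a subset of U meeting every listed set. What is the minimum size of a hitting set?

T = {c, f, g} meets every set (each contains at least one member of T), and |T| = 3.
The sets C5, C6, C9 are pairwise disjoint, so any hitting set needs a separate item for each — at least 3. Hence 3 is optimal.

3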